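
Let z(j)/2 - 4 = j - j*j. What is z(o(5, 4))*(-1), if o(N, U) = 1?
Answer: -8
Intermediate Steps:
z(j) = 8 - 2*j**2 + 2*j (z(j) = 8 + 2*(j - j*j) = 8 + 2*(j - j**2) = 8 + (-2*j**2 + 2*j) = 8 - 2*j**2 + 2*j)
z(o(5, 4))*(-1) = (8 - 2*1**2 + 2*1)*(-1) = (8 - 2*1 + 2)*(-1) = (8 - 2 + 2)*(-1) = 8*(-1) = -8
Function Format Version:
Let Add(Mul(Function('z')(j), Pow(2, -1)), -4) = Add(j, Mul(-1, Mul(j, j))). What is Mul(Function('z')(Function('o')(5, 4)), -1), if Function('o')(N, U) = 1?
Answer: -8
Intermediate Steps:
Function('z')(j) = Add(8, Mul(-2, Pow(j, 2)), Mul(2, j)) (Function('z')(j) = Add(8, Mul(2, Add(j, Mul(-1, Mul(j, j))))) = Add(8, Mul(2, Add(j, Mul(-1, Pow(j, 2))))) = Add(8, Add(Mul(-2, Pow(j, 2)), Mul(2, j))) = Add(8, Mul(-2, Pow(j, 2)), Mul(2, j)))
Mul(Function('z')(Function('o')(5, 4)), -1) = Mul(Add(8, Mul(-2, Pow(1, 2)), Mul(2, 1)), -1) = Mul(Add(8, Mul(-2, 1), 2), -1) = Mul(Add(8, -2, 2), -1) = Mul(8, -1) = -8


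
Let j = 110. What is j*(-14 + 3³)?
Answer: 1430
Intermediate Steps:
j*(-14 + 3³) = 110*(-14 + 3³) = 110*(-14 + 27) = 110*13 = 1430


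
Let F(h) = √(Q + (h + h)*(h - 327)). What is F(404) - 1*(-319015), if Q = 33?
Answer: 319015 + √62249 ≈ 3.1926e+5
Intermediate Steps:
F(h) = √(33 + 2*h*(-327 + h)) (F(h) = √(33 + (h + h)*(h - 327)) = √(33 + (2*h)*(-327 + h)) = √(33 + 2*h*(-327 + h)))
F(404) - 1*(-319015) = √(33 - 654*404 + 2*404²) - 1*(-319015) = √(33 - 264216 + 2*163216) + 319015 = √(33 - 264216 + 326432) + 319015 = √62249 + 319015 = 319015 + √62249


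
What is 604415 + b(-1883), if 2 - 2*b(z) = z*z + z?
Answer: -1167487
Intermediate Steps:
b(z) = 1 - z/2 - z²/2 (b(z) = 1 - (z*z + z)/2 = 1 - (z² + z)/2 = 1 - (z + z²)/2 = 1 + (-z/2 - z²/2) = 1 - z/2 - z²/2)
604415 + b(-1883) = 604415 + (1 - ½*(-1883) - ½*(-1883)²) = 604415 + (1 + 1883/2 - ½*3545689) = 604415 + (1 + 1883/2 - 3545689/2) = 604415 - 1771902 = -1167487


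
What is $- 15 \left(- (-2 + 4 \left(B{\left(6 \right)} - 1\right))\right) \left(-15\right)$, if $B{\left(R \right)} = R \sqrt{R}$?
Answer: $1350 - 5400 \sqrt{6} \approx -11877.0$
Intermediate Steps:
$B{\left(R \right)} = R^{\frac{3}{2}}$
$- 15 \left(- (-2 + 4 \left(B{\left(6 \right)} - 1\right))\right) \left(-15\right) = - 15 \left(- (-2 + 4 \left(6^{\frac{3}{2}} - 1\right))\right) \left(-15\right) = - 15 \left(- (-2 + 4 \left(6 \sqrt{6} - 1\right))\right) \left(-15\right) = - 15 \left(- (-2 + 4 \left(-1 + 6 \sqrt{6}\right))\right) \left(-15\right) = - 15 \left(- (-2 - \left(4 - 24 \sqrt{6}\right))\right) \left(-15\right) = - 15 \left(- (-6 + 24 \sqrt{6})\right) \left(-15\right) = - 15 \left(6 - 24 \sqrt{6}\right) \left(-15\right) = \left(-90 + 360 \sqrt{6}\right) \left(-15\right) = 1350 - 5400 \sqrt{6}$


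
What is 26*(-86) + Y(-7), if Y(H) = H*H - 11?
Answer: -2198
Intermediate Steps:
Y(H) = -11 + H² (Y(H) = H² - 11 = -11 + H²)
26*(-86) + Y(-7) = 26*(-86) + (-11 + (-7)²) = -2236 + (-11 + 49) = -2236 + 38 = -2198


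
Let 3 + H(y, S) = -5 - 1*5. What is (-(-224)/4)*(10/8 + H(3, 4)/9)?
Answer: -98/9 ≈ -10.889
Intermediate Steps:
H(y, S) = -13 (H(y, S) = -3 + (-5 - 1*5) = -3 + (-5 - 5) = -3 - 10 = -13)
(-(-224)/4)*(10/8 + H(3, 4)/9) = (-(-224)/4)*(10/8 - 13/9) = (-(-224)/4)*(10*(⅛) - 13*⅑) = (-14*(-4))*(5/4 - 13/9) = 56*(-7/36) = -98/9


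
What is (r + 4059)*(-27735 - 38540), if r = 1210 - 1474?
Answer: -251513625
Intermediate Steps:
r = -264
(r + 4059)*(-27735 - 38540) = (-264 + 4059)*(-27735 - 38540) = 3795*(-66275) = -251513625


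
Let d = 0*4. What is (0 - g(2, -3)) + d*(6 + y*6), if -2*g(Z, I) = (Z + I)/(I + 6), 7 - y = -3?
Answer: -⅙ ≈ -0.16667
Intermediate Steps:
y = 10 (y = 7 - 1*(-3) = 7 + 3 = 10)
g(Z, I) = -(I + Z)/(2*(6 + I)) (g(Z, I) = -(Z + I)/(2*(I + 6)) = -(I + Z)/(2*(6 + I)))
d = 0
(0 - g(2, -3)) + d*(6 + y*6) = (0 - (-1*(-3) - 1*2)/(2*(6 - 3))) + 0*(6 + 10*6) = (0 - (3 - 2)/(2*3)) + 0*(6 + 60) = (0 - 1/(2*3)) + 0*66 = (0 - 1*⅙) + 0 = (0 - ⅙) + 0 = -⅙ + 0 = -⅙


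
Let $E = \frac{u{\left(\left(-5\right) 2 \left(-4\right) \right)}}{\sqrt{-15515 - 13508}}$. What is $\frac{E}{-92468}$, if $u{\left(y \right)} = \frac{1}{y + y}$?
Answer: $\frac{i \sqrt{29023}}{214695901120} \approx 7.935 \cdot 10^{-10} i$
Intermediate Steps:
$u{\left(y \right)} = \frac{1}{2 y}$
$E = - \frac{i \sqrt{29023}}{2321840}$ ($E = \frac{\frac{1}{2} \frac{1}{\left(-5\right) 2 \left(-4\right)}}{\sqrt{-15515 - 13508}} = \frac{\frac{1}{2} \frac{1}{\left(-10\right) \left(-4\right)}}{\sqrt{-29023}} = \frac{\frac{1}{2} \cdot \frac{1}{40}}{i \sqrt{29023}} = \frac{1}{2} \cdot \frac{1}{40} \left(- \frac{i \sqrt{29023}}{29023}\right) = \frac{\left(- \frac{1}{29023}\right) i \sqrt{29023}}{80} = - \frac{i \sqrt{29023}}{2321840} \approx - 7.3373 \cdot 10^{-5} i$)
$\frac{E}{-92468} = \frac{\left(- \frac{1}{2321840}\right) i \sqrt{29023}}{-92468} = - \frac{i \sqrt{29023}}{2321840} \left(- \frac{1}{92468}\right) = \frac{i \sqrt{29023}}{214695901120}$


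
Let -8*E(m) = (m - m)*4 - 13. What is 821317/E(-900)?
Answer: 6570536/13 ≈ 5.0543e+5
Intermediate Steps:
E(m) = 13/8 (E(m) = -((m - m)*4 - 13)/8 = -(0*4 - 13)/8 = -(0 - 13)/8 = -1/8*(-13) = 13/8)
821317/E(-900) = 821317/(13/8) = 821317*(8/13) = 6570536/13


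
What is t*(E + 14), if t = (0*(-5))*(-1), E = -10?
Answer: 0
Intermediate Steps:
t = 0 (t = 0*(-1) = 0)
t*(E + 14) = 0*(-10 + 14) = 0*4 = 0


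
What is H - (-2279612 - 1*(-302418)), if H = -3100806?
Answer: -1123612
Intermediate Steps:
H - (-2279612 - 1*(-302418)) = -3100806 - (-2279612 - 1*(-302418)) = -3100806 - (-2279612 + 302418) = -3100806 - 1*(-1977194) = -3100806 + 1977194 = -1123612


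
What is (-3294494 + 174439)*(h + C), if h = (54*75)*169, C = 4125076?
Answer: -15005985643930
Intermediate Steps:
h = 684450 (h = 4050*169 = 684450)
(-3294494 + 174439)*(h + C) = (-3294494 + 174439)*(684450 + 4125076) = -3120055*4809526 = -15005985643930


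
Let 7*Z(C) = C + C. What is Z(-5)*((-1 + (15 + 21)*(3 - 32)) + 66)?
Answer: 9790/7 ≈ 1398.6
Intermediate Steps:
Z(C) = 2*C/7 (Z(C) = (C + C)/7 = (2*C)/7 = 2*C/7)
Z(-5)*((-1 + (15 + 21)*(3 - 32)) + 66) = ((2/7)*(-5))*((-1 + (15 + 21)*(3 - 32)) + 66) = -10*((-1 + 36*(-29)) + 66)/7 = -10*((-1 - 1044) + 66)/7 = -10*(-1045 + 66)/7 = -10/7*(-979) = 9790/7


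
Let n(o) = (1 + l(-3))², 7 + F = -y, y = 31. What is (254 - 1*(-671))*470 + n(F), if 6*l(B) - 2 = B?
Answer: 15651025/36 ≈ 4.3475e+5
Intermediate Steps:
l(B) = ⅓ + B/6
F = -38 (F = -7 - 1*31 = -7 - 31 = -38)
n(o) = 25/36 (n(o) = (1 + (⅓ + (⅙)*(-3)))² = (1 + (⅓ - ½))² = (1 - ⅙)² = (⅚)² = 25/36)
(254 - 1*(-671))*470 + n(F) = (254 - 1*(-671))*470 + 25/36 = (254 + 671)*470 + 25/36 = 925*470 + 25/36 = 434750 + 25/36 = 15651025/36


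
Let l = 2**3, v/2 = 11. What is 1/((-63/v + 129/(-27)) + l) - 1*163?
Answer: -11375/71 ≈ -160.21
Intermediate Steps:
v = 22 (v = 2*11 = 22)
l = 8
1/((-63/v + 129/(-27)) + l) - 1*163 = 1/((-63/22 + 129/(-27)) + 8) - 1*163 = 1/((-63*1/22 + 129*(-1/27)) + 8) - 163 = 1/((-63/22 - 43/9) + 8) - 163 = 1/(-1513/198 + 8) - 163 = 1/(71/198) - 163 = 198/71 - 163 = -11375/71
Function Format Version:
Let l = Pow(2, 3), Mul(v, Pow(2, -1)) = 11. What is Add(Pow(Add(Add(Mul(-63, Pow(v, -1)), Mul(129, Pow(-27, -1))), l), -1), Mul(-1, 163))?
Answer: Rational(-11375, 71) ≈ -160.21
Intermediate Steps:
v = 22 (v = Mul(2, 11) = 22)
l = 8
Add(Pow(Add(Add(Mul(-63, Pow(v, -1)), Mul(129, Pow(-27, -1))), l), -1), Mul(-1, 163)) = Add(Pow(Add(Add(Mul(-63, Pow(22, -1)), Mul(129, Pow(-27, -1))), 8), -1), Mul(-1, 163)) = Add(Pow(Add(Add(Mul(-63, Rational(1, 22)), Mul(129, Rational(-1, 27))), 8), -1), -163) = Add(Pow(Add(Add(Rational(-63, 22), Rational(-43, 9)), 8), -1), -163) = Add(Pow(Add(Rational(-1513, 198), 8), -1), -163) = Add(Pow(Rational(71, 198), -1), -163) = Add(Rational(198, 71), -163) = Rational(-11375, 71)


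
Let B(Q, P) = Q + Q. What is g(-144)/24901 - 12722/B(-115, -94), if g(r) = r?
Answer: 158378701/2863615 ≈ 55.307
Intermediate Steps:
B(Q, P) = 2*Q
g(-144)/24901 - 12722/B(-115, -94) = -144/24901 - 12722/(2*(-115)) = -144*1/24901 - 12722/(-230) = -144/24901 - 12722*(-1/230) = -144/24901 + 6361/115 = 158378701/2863615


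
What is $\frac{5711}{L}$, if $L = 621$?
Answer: $\frac{5711}{621} \approx 9.1965$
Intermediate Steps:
$\frac{5711}{L} = \frac{5711}{621}$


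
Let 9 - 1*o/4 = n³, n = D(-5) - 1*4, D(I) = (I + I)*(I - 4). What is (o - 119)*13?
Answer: -33075991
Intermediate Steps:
D(I) = 2*I*(-4 + I) (D(I) = (2*I)*(-4 + I) = 2*I*(-4 + I))
n = 86 (n = 2*(-5)*(-4 - 5) - 1*4 = 2*(-5)*(-9) - 4 = 90 - 4 = 86)
o = -2544188 (o = 36 - 4*86³ = 36 - 4*636056 = 36 - 2544224 = -2544188)
(o - 119)*13 = (-2544188 - 119)*13 = -2544307*13 = -33075991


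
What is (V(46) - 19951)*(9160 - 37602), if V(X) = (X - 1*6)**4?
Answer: -72244073658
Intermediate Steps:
V(X) = (-6 + X)**4 (V(X) = (X - 6)**4 = (-6 + X)**4)
(V(46) - 19951)*(9160 - 37602) = ((-6 + 46)**4 - 19951)*(9160 - 37602) = (40**4 - 19951)*(-28442) = (2560000 - 19951)*(-28442) = 2540049*(-28442) = -72244073658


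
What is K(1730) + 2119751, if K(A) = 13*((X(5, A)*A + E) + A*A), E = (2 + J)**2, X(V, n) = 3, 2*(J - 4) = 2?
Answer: 41095558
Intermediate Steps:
J = 5 (J = 4 + (1/2)*2 = 4 + 1 = 5)
E = 49 (E = (2 + 5)**2 = 7**2 = 49)
K(A) = 637 + 13*A**2 + 39*A (K(A) = 13*((3*A + 49) + A*A) = 13*((49 + 3*A) + A**2) = 13*(49 + A**2 + 3*A) = 637 + 13*A**2 + 39*A)
K(1730) + 2119751 = (637 + 13*1730**2 + 39*1730) + 2119751 = (637 + 13*2992900 + 67470) + 2119751 = (637 + 38907700 + 67470) + 2119751 = 38975807 + 2119751 = 41095558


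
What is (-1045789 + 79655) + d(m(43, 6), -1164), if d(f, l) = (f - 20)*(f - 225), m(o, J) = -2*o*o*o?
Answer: 25323448992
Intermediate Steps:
m(o, J) = -2*o³ (m(o, J) = -2*o²*o = -2*o³)
d(f, l) = (-225 + f)*(-20 + f) (d(f, l) = (-20 + f)*(-225 + f) = (-225 + f)*(-20 + f))
(-1045789 + 79655) + d(m(43, 6), -1164) = (-1045789 + 79655) + (4500 + (-2*43³)² - (-490)*43³) = -966134 + (4500 + (-2*79507)² - (-490)*79507) = -966134 + (4500 + (-159014)² - 245*(-159014)) = -966134 + (4500 + 25285452196 + 38958430) = -966134 + 25324415126 = 25323448992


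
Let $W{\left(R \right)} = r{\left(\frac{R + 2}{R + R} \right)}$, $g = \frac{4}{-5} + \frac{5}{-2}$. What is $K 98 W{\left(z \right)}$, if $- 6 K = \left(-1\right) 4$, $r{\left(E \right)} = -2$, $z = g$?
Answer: $- \frac{392}{3} \approx -130.67$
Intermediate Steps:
$g = - \frac{33}{10}$ ($g = 4 \left(- \frac{1}{5}\right) + 5 \left(- \frac{1}{2}\right) = - \frac{4}{5} - \frac{5}{2} = - \frac{33}{10} \approx -3.3$)
$z = - \frac{33}{10} \approx -3.3$
$K = \frac{2}{3}$ ($K = - \frac{\left(-1\right) 4}{6} = \left(- \frac{1}{6}\right) \left(-4\right) = \frac{2}{3} \approx 0.66667$)
$W{\left(R \right)} = -2$
$K 98 W{\left(z \right)} = \frac{2}{3} \cdot 98 \left(-2\right) = \frac{196}{3} \left(-2\right) = - \frac{392}{3}$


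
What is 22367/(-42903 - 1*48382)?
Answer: -22367/91285 ≈ -0.24502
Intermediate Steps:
22367/(-42903 - 1*48382) = 22367/(-42903 - 48382) = 22367/(-91285) = 22367*(-1/91285) = -22367/91285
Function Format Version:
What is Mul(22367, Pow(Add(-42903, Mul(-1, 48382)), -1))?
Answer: Rational(-22367, 91285) ≈ -0.24502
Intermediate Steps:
Mul(22367, Pow(Add(-42903, Mul(-1, 48382)), -1)) = Mul(22367, Pow(Add(-42903, -48382), -1)) = Mul(22367, Pow(-91285, -1)) = Mul(22367, Rational(-1, 91285)) = Rational(-22367, 91285)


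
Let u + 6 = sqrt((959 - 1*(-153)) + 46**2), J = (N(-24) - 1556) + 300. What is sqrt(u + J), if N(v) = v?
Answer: sqrt(-1286 + 2*sqrt(807)) ≈ 35.06*I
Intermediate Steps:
J = -1280 (J = (-24 - 1556) + 300 = -1580 + 300 = -1280)
u = -6 + 2*sqrt(807) (u = -6 + sqrt((959 - 1*(-153)) + 46**2) = -6 + sqrt((959 + 153) + 2116) = -6 + sqrt(1112 + 2116) = -6 + sqrt(3228) = -6 + 2*sqrt(807) ≈ 50.815)
sqrt(u + J) = sqrt((-6 + 2*sqrt(807)) - 1280) = sqrt(-1286 + 2*sqrt(807))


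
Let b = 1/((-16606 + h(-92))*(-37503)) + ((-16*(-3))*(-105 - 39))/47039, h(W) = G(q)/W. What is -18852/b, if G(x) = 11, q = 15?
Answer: 12702158219873067723/99006961241495 ≈ 1.2830e+5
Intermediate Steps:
h(W) = 11/W
b = -396027844965980/2695132234218771 (b = 1/(-16606 + 11/(-92)*(-37503)) + ((-16*(-3))*(-105 - 39))/47039 = -1/37503/(-16606 + 11*(-1/92)) + (48*(-144))*(1/47039) = -1/37503/(-16606 - 11/92) - 6912*1/47039 = -1/37503/(-1527763/92) - 6912/47039 = -92/1527763*(-1/37503) - 6912/47039 = 92/57295695789 - 6912/47039 = -396027844965980/2695132234218771 ≈ -0.14694)
-18852/b = -18852/(-396027844965980/2695132234218771) = -18852*(-2695132234218771/396027844965980) = 12702158219873067723/99006961241495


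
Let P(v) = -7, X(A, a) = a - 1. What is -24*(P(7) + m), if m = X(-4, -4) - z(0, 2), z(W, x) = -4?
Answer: 192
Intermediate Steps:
X(A, a) = -1 + a
m = -1 (m = (-1 - 4) - 1*(-4) = -5 + 4 = -1)
-24*(P(7) + m) = -24*(-7 - 1) = -24*(-8) = 192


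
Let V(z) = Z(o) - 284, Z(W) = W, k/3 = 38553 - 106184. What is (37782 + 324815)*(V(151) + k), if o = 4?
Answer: -73669920281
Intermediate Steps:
k = -202893 (k = 3*(38553 - 106184) = 3*(-67631) = -202893)
V(z) = -280 (V(z) = 4 - 284 = -280)
(37782 + 324815)*(V(151) + k) = (37782 + 324815)*(-280 - 202893) = 362597*(-203173) = -73669920281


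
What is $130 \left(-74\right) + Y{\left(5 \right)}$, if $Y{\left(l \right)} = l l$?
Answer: $-9595$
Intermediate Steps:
$Y{\left(l \right)} = l^{2}$
$130 \left(-74\right) + Y{\left(5 \right)} = 130 \left(-74\right) + 5^{2} = -9620 + 25 = -9595$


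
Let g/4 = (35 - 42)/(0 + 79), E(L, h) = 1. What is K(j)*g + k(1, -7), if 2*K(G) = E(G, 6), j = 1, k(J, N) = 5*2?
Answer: 776/79 ≈ 9.8228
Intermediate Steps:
k(J, N) = 10
K(G) = 1/2 (K(G) = (1/2)*1 = 1/2)
g = -28/79 (g = 4*((35 - 42)/(0 + 79)) = 4*(-7/79) = -28/79 ≈ -0.35443)
K(j)*g + k(1, -7) = (1/2)*(-28/79) + 10 = -14/79 + 10 = 776/79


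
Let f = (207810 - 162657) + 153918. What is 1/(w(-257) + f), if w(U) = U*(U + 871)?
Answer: 1/41273 ≈ 2.4229e-5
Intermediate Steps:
w(U) = U*(871 + U)
f = 199071 (f = 45153 + 153918 = 199071)
1/(w(-257) + f) = 1/(-257*(871 - 257) + 199071) = 1/(-257*614 + 199071) = 1/(-157798 + 199071) = 1/41273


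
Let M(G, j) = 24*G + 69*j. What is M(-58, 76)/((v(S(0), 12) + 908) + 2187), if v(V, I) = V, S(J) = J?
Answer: 3852/3095 ≈ 1.2446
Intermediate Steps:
M(-58, 76)/((v(S(0), 12) + 908) + 2187) = (24*(-58) + 69*76)/((0 + 908) + 2187) = (-1392 + 5244)/(908 + 2187) = 3852/3095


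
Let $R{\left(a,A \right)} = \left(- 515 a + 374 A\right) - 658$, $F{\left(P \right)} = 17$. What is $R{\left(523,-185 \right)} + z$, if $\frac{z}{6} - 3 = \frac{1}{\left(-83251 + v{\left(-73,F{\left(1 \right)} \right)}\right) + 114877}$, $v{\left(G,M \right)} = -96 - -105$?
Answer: $- \frac{3576600373}{10545} \approx -3.3918 \cdot 10^{5}$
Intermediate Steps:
$v{\left(G,M \right)} = 9$ ($v{\left(G,M \right)} = -96 + 105 = 9$)
$R{\left(a,A \right)} = -658 - 515 a + 374 A$
$z = \frac{189812}{10545}$ ($z = 18 + \frac{6}{\left(-83251 + 9\right) + 114877} = 18 + \frac{6}{-83242 + 114877} = 18 + \frac{6}{31635} = 18 + 6 \cdot \frac{1}{31635} = 18 + \frac{2}{10545} = \frac{189812}{10545} \approx 18.0$)
$R{\left(523,-185 \right)} + z = \left(-658 - 269345 + 374 \left(-185\right)\right) + \frac{189812}{10545} = \left(-658 - 269345 - 69190\right) + \frac{189812}{10545} = -339193 + \frac{189812}{10545} = - \frac{3576600373}{10545}$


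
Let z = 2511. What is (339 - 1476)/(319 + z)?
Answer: -1137/2830 ≈ -0.40177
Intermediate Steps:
(339 - 1476)/(319 + z) = (339 - 1476)/(319 + 2511) = -1137/2830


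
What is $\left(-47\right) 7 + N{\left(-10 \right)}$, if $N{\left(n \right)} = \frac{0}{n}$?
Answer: $-329$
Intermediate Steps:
$N{\left(n \right)} = 0$
$\left(-47\right) 7 + N{\left(-10 \right)} = \left(-47\right) 7 + 0 = -329 + 0 = -329$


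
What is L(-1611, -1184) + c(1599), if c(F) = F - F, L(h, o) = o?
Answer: -1184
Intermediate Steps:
c(F) = 0
L(-1611, -1184) + c(1599) = -1184 + 0 = -1184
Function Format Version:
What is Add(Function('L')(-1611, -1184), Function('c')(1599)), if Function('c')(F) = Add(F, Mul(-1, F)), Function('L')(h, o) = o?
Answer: -1184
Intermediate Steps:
Function('c')(F) = 0
Add(Function('L')(-1611, -1184), Function('c')(1599)) = Add(-1184, 0) = -1184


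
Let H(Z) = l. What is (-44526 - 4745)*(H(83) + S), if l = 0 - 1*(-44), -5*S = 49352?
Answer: 2420782772/5 ≈ 4.8416e+8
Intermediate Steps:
S = -49352/5 (S = -1/5*49352 = -49352/5 ≈ -9870.4)
l = 44 (l = 0 + 44 = 44)
H(Z) = 44
(-44526 - 4745)*(H(83) + S) = (-44526 - 4745)*(44 - 49352/5) = -49271*(-49132/5) = 2420782772/5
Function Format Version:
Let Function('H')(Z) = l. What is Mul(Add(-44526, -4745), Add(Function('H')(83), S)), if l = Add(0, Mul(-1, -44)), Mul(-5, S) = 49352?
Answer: Rational(2420782772, 5) ≈ 4.8416e+8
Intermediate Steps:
S = Rational(-49352, 5) (S = Mul(Rational(-1, 5), 49352) = Rational(-49352, 5) ≈ -9870.4)
l = 44 (l = Add(0, 44) = 44)
Function('H')(Z) = 44
Mul(Add(-44526, -4745), Add(Function('H')(83), S)) = Mul(Add(-44526, -4745), Add(44, Rational(-49352, 5))) = Mul(-49271, Rational(-49132, 5)) = Rational(2420782772, 5)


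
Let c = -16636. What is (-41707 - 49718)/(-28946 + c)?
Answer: 30475/15194 ≈ 2.0057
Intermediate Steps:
(-41707 - 49718)/(-28946 + c) = (-41707 - 49718)/(-28946 - 16636) = -91425/(-45582) = -91425*(-1/45582) = 30475/15194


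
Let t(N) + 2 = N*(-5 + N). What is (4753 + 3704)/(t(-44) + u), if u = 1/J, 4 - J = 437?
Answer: 3661881/932681 ≈ 3.9262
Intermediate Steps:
J = -433 (J = 4 - 1*437 = 4 - 437 = -433)
t(N) = -2 + N*(-5 + N)
u = -1/433 (u = 1/(-433) = -1/433 ≈ -0.0023095)
(4753 + 3704)/(t(-44) + u) = (4753 + 3704)/((-2 + (-44)² - 5*(-44)) - 1/433) = 8457/((-2 + 1936 + 220) - 1/433) = 8457/(2154 - 1/433) = 8457/(932681/433) = 8457*(433/932681) = 3661881/932681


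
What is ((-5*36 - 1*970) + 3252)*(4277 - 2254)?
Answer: 4252346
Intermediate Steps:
((-5*36 - 1*970) + 3252)*(4277 - 2254) = ((-180 - 970) + 3252)*2023 = (-1150 + 3252)*2023 = 2102*2023 = 4252346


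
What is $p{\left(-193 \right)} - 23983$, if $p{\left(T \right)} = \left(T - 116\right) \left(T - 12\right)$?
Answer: $39362$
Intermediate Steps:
$p{\left(T \right)} = \left(-116 + T\right) \left(-12 + T\right)$
$p{\left(-193 \right)} - 23983 = \left(1392 + \left(-193\right)^{2} - -24704\right) - 23983 = \left(1392 + 37249 + 24704\right) - 23983 = 63345 - 23983 = 39362$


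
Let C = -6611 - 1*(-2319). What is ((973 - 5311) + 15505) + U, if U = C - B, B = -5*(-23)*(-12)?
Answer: 8255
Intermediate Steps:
C = -4292 (C = -6611 + 2319 = -4292)
B = -1380 (B = 115*(-12) = -1380)
U = -2912 (U = -4292 - 1*(-1380) = -4292 + 1380 = -2912)
((973 - 5311) + 15505) + U = ((973 - 5311) + 15505) - 2912 = (-4338 + 15505) - 2912 = 11167 - 2912 = 8255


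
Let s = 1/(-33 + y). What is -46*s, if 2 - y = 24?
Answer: 46/55 ≈ 0.83636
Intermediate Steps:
y = -22 (y = 2 - 1*24 = 2 - 24 = -22)
s = -1/55 (s = 1/(-33 - 22) = 1/(-55) = -1/55 ≈ -0.018182)
-46*s = -46*(-1/55) = 46/55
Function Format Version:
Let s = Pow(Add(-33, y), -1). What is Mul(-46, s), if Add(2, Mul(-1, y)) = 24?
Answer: Rational(46, 55) ≈ 0.83636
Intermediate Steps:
y = -22 (y = Add(2, Mul(-1, 24)) = Add(2, -24) = -22)
s = Rational(-1, 55) (s = Pow(Add(-33, -22), -1) = Pow(-55, -1) = Rational(-1, 55) ≈ -0.018182)
Mul(-46, s) = Mul(-46, Rational(-1, 55)) = Rational(46, 55)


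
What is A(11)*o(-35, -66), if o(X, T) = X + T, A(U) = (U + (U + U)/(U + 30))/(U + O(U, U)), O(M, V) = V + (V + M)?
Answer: -4343/164 ≈ -26.482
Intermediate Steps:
O(M, V) = M + 2*V (O(M, V) = V + (M + V) = M + 2*V)
A(U) = (U + 2*U/(30 + U))/(4*U) (A(U) = (U + (U + U)/(U + 30))/(U + (U + 2*U)) = (U + (2*U)/(30 + U))/(U + 3*U) = (U + 2*U/(30 + U))/((4*U)) = (U + 2*U/(30 + U))*(1/(4*U)) = (U + 2*U/(30 + U))/(4*U))
o(X, T) = T + X
A(11)*o(-35, -66) = ((32 + 11)/(4*(30 + 11)))*(-66 - 35) = ((1/4)*43/41)*(-101) = ((1/4)*(1/41)*43)*(-101) = (43/164)*(-101) = -4343/164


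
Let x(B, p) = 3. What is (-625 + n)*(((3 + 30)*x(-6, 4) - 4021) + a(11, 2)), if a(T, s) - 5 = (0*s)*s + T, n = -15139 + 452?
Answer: 59808672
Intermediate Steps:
n = -14687
a(T, s) = 5 + T (a(T, s) = 5 + ((0*s)*s + T) = 5 + (0*s + T) = 5 + (0 + T) = 5 + T)
(-625 + n)*(((3 + 30)*x(-6, 4) - 4021) + a(11, 2)) = (-625 - 14687)*(((3 + 30)*3 - 4021) + (5 + 11)) = -15312*((33*3 - 4021) + 16) = -15312*((99 - 4021) + 16) = -15312*(-3922 + 16) = -15312*(-3906) = 59808672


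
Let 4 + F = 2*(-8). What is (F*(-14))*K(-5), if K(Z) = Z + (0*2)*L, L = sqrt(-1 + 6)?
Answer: -1400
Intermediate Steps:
F = -20 (F = -4 + 2*(-8) = -4 - 16 = -20)
L = sqrt(5) ≈ 2.2361
K(Z) = Z (K(Z) = Z + (0*2)*sqrt(5) = Z + 0*sqrt(5) = Z + 0 = Z)
(F*(-14))*K(-5) = -20*(-14)*(-5) = 280*(-5) = -1400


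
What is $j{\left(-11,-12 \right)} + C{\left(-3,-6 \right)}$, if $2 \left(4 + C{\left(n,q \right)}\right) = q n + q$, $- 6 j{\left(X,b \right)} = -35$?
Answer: $\frac{47}{6} \approx 7.8333$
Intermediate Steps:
$j{\left(X,b \right)} = \frac{35}{6}$ ($j{\left(X,b \right)} = \left(- \frac{1}{6}\right) \left(-35\right) = \frac{35}{6}$)
$C{\left(n,q \right)} = -4 + \frac{q}{2} + \frac{n q}{2}$ ($C{\left(n,q \right)} = -4 + \frac{q n + q}{2} = -4 + \frac{n q + q}{2} = -4 + \frac{q + n q}{2} = -4 + \left(\frac{q}{2} + \frac{n q}{2}\right) = -4 + \frac{q}{2} + \frac{n q}{2}$)
$j{\left(-11,-12 \right)} + C{\left(-3,-6 \right)} = \frac{35}{6} + \left(-4 + \frac{1}{2} \left(-6\right) + \frac{1}{2} \left(-3\right) \left(-6\right)\right) = \frac{35}{6} - -2 = \frac{35}{6} + 2 = \frac{47}{6}$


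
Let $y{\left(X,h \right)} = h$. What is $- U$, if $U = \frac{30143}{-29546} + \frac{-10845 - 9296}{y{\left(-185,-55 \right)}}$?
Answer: $- \frac{53948011}{147730} \approx -365.18$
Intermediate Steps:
$U = \frac{53948011}{147730}$ ($U = \frac{30143}{-29546} + \frac{-10845 - 9296}{-55} = 30143 \left(- \frac{1}{29546}\right) + \left(-10845 - 9296\right) \left(- \frac{1}{55}\right) = - \frac{30143}{29546} - - \frac{1831}{5} = - \frac{30143}{29546} + \frac{1831}{5} = \frac{53948011}{147730} \approx 365.18$)
$- U = \left(-1\right) \frac{53948011}{147730} = - \frac{53948011}{147730}$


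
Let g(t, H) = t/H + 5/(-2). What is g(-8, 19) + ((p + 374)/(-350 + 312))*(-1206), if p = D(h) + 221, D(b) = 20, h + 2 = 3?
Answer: 741579/38 ≈ 19515.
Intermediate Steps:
h = 1 (h = -2 + 3 = 1)
p = 241 (p = 20 + 221 = 241)
g(t, H) = -5/2 + t/H (g(t, H) = t/H + 5*(-½) = t/H - 5/2 = -5/2 + t/H)
g(-8, 19) + ((p + 374)/(-350 + 312))*(-1206) = (-5/2 - 8/19) + ((241 + 374)/(-350 + 312))*(-1206) = (-5/2 - 8*1/19) + (615/(-38))*(-1206) = (-5/2 - 8/19) + (615*(-1/38))*(-1206) = -111/38 - 615/38*(-1206) = -111/38 + 370845/19 = 741579/38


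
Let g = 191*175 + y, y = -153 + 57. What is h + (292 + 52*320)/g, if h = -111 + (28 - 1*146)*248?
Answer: -979022443/33329 ≈ -29375.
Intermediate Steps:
y = -96
h = -29375 (h = -111 + (28 - 146)*248 = -111 - 118*248 = -111 - 29264 = -29375)
g = 33329 (g = 191*175 - 96 = 33425 - 96 = 33329)
h + (292 + 52*320)/g = -29375 + (292 + 52*320)/33329 = -29375 + (292 + 16640)*(1/33329) = -29375 + 16932*(1/33329) = -29375 + 16932/33329 = -979022443/33329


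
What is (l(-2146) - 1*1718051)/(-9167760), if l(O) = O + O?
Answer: 246049/1309680 ≈ 0.18787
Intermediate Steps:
l(O) = 2*O
(l(-2146) - 1*1718051)/(-9167760) = (2*(-2146) - 1*1718051)/(-9167760) = (-4292 - 1718051)*(-1/9167760) = -1722343*(-1/9167760) = 246049/1309680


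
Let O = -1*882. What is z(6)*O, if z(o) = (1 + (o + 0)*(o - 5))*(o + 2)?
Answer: -49392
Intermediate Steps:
z(o) = (1 + o*(-5 + o))*(2 + o)
O = -882
z(6)*O = (2 + 6**3 - 9*6 - 3*6**2)*(-882) = (2 + 216 - 54 - 3*36)*(-882) = (2 + 216 - 54 - 108)*(-882) = 56*(-882) = -49392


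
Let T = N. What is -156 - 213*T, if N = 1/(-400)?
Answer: -62187/400 ≈ -155.47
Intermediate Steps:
N = -1/400 ≈ -0.0025000
T = -1/400 ≈ -0.0025000
-156 - 213*T = -156 - 213*(-1/400) = -156 + 213/400 = -62187/400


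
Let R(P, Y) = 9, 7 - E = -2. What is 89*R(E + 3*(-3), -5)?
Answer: 801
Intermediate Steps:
E = 9 (E = 7 - 1*(-2) = 7 + 2 = 9)
89*R(E + 3*(-3), -5) = 89*9 = 801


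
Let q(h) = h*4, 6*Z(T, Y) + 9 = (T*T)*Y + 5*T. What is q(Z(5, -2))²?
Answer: 4624/9 ≈ 513.78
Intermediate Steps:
Z(T, Y) = -3/2 + 5*T/6 + Y*T²/6 (Z(T, Y) = -3/2 + ((T*T)*Y + 5*T)/6 = -3/2 + (T²*Y + 5*T)/6 = -3/2 + (Y*T² + 5*T)/6 = -3/2 + (5*T + Y*T²)/6 = -3/2 + (5*T/6 + Y*T²/6) = -3/2 + 5*T/6 + Y*T²/6)
q(h) = 4*h
q(Z(5, -2))² = (4*(-3/2 + (⅚)*5 + (⅙)*(-2)*5²))² = (4*(-3/2 + 25/6 + (⅙)*(-2)*25))² = (4*(-3/2 + 25/6 - 25/3))² = (4*(-17/3))² = (-68/3)² = 4624/9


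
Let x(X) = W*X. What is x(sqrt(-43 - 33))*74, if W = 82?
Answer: 12136*I*sqrt(19) ≈ 52900.0*I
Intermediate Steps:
x(X) = 82*X
x(sqrt(-43 - 33))*74 = (82*sqrt(-43 - 33))*74 = (82*sqrt(-76))*74 = (82*(2*I*sqrt(19)))*74 = (164*I*sqrt(19))*74 = 12136*I*sqrt(19)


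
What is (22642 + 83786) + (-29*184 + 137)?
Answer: 101229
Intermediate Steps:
(22642 + 83786) + (-29*184 + 137) = 106428 + (-5336 + 137) = 106428 - 5199 = 101229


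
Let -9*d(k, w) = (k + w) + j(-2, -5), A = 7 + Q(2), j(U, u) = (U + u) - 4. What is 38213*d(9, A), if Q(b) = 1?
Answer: -76426/3 ≈ -25475.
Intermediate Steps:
j(U, u) = -4 + U + u
A = 8 (A = 7 + 1 = 8)
d(k, w) = 11/9 - k/9 - w/9 (d(k, w) = -((k + w) + (-4 - 2 - 5))/9 = -((k + w) - 11)/9 = -(-11 + k + w)/9 = 11/9 - k/9 - w/9)
38213*d(9, A) = 38213*(11/9 - ⅑*9 - ⅑*8) = 38213*(11/9 - 1 - 8/9) = 38213*(-⅔) = -76426/3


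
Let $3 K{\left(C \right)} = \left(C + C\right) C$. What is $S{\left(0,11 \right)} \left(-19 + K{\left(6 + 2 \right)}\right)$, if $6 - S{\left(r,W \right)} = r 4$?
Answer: $142$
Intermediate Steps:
$S{\left(r,W \right)} = 6 - 4 r$ ($S{\left(r,W \right)} = 6 - r 4 = 6 - 4 r$)
$K{\left(C \right)} = \frac{2 C^{2}}{3}$ ($K{\left(C \right)} = \frac{\left(C + C\right) C}{3} = \frac{2 C C}{3} = \frac{2 C^{2}}{3}$)
$S{\left(0,11 \right)} \left(-19 + K{\left(6 + 2 \right)}\right) = \left(6 - 0\right) \left(-19 + \frac{2 \left(6 + 2\right)^{2}}{3}\right) = \left(6 + 0\right) \left(-19 + \frac{2 \cdot 8^{2}}{3}\right) = 6 \left(-19 + \frac{2}{3} \cdot 64\right) = 6 \left(-19 + \frac{128}{3}\right) = 6 \cdot \frac{71}{3} = 142$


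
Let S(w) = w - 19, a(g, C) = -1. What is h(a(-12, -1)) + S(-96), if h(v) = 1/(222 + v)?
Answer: -25414/221 ≈ -115.00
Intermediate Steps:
S(w) = -19 + w
h(a(-12, -1)) + S(-96) = 1/(222 - 1) + (-19 - 96) = 1/221 - 115 = -25414/221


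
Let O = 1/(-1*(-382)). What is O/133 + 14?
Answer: 711285/50806 ≈ 14.000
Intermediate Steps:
O = 1/382 ≈ 0.0026178
O/133 + 14 = (1/382)/133 + 14 = (1/382)*(1/133) + 14 = 1/50806 + 14 = 711285/50806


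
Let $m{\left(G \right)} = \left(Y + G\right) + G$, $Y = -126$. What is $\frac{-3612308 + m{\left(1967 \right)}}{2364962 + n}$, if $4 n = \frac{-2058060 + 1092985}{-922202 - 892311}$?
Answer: $- \frac{26190680642000}{17165018139099} \approx -1.5258$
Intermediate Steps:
$n = \frac{965075}{7258052}$ ($n = \frac{\left(-2058060 + 1092985\right) \frac{1}{-922202 - 892311}}{4} = \frac{\left(-965075\right) \frac{1}{-1814513}}{4} = \frac{\left(-965075\right) \left(- \frac{1}{1814513}\right)}{4} = \frac{1}{4} \cdot \frac{965075}{1814513} = \frac{965075}{7258052} \approx 0.13297$)
$m{\left(G \right)} = -126 + 2 G$ ($m{\left(G \right)} = \left(-126 + G\right) + G = -126 + 2 G$)
$\frac{-3612308 + m{\left(1967 \right)}}{2364962 + n} = \frac{-3612308 + \left(-126 + 2 \cdot 1967\right)}{2364962 + \frac{965075}{7258052}} = \frac{-3612308 + \left(-126 + 3934\right)}{\frac{17165018139099}{7258052}} = \left(-3612308 + 3808\right) \frac{7258052}{17165018139099} = \left(-3608500\right) \frac{7258052}{17165018139099} = - \frac{26190680642000}{17165018139099}$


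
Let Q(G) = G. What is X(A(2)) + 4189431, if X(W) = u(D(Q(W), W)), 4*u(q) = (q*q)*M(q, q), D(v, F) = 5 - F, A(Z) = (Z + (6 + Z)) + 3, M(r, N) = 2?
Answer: 4189463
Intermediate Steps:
A(Z) = 9 + 2*Z (A(Z) = (6 + 2*Z) + 3 = 9 + 2*Z)
u(q) = q²/2 (u(q) = ((q*q)*2)/4 = (q²*2)/4 = (2*q²)/4 = q²/2)
X(W) = (5 - W)²/2
X(A(2)) + 4189431 = (-5 + (9 + 2*2))²/2 + 4189431 = (-5 + (9 + 4))²/2 + 4189431 = (-5 + 13)²/2 + 4189431 = (½)*8² + 4189431 = (½)*64 + 4189431 = 32 + 4189431 = 4189463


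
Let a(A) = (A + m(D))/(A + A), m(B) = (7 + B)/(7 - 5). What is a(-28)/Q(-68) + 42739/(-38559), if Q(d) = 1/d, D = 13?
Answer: -6198700/269913 ≈ -22.966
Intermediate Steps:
m(B) = 7/2 + B/2 (m(B) = (7 + B)/2 = (7 + B)*(1/2) = 7/2 + B/2)
a(A) = (10 + A)/(2*A) (a(A) = (A + (7/2 + (1/2)*13))/(A + A) = (A + (7/2 + 13/2))/((2*A)) = (A + 10)*(1/(2*A)) = (10 + A)*(1/(2*A)) = (10 + A)/(2*A))
a(-28)/Q(-68) + 42739/(-38559) = ((1/2)*(10 - 28)/(-28))/(1/(-68)) + 42739/(-38559) = ((1/2)*(-1/28)*(-18))/(-1/68) + 42739*(-1/38559) = (9/28)*(-68) - 42739/38559 = -153/7 - 42739/38559 = -6198700/269913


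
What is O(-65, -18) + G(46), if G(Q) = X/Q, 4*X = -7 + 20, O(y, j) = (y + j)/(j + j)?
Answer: 3935/1656 ≈ 2.3762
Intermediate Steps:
O(y, j) = (j + y)/(2*j) (O(y, j) = (j + y)/((2*j)) = (j + y)*(1/(2*j)) = (j + y)/(2*j))
X = 13/4 (X = (-7 + 20)/4 = (¼)*13 = 13/4 ≈ 3.2500)
G(Q) = 13/(4*Q)
O(-65, -18) + G(46) = (½)*(-18 - 65)/(-18) + (13/4)/46 = (½)*(-1/18)*(-83) + (13/4)*(1/46) = 83/36 + 13/184 = 3935/1656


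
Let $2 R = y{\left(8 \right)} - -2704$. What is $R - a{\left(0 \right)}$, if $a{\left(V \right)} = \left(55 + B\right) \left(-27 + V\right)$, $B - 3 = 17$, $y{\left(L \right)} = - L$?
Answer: $3373$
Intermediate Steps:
$B = 20$ ($B = 3 + 17 = 20$)
$a{\left(V \right)} = -2025 + 75 V$ ($a{\left(V \right)} = \left(55 + 20\right) \left(-27 + V\right) = 75 \left(-27 + V\right) = -2025 + 75 V$)
$R = 1348$ ($R = \frac{\left(-1\right) 8 - -2704}{2} = \frac{-8 + 2704}{2} = \frac{1}{2} \cdot 2696 = 1348$)
$R - a{\left(0 \right)} = 1348 - \left(-2025 + 75 \cdot 0\right) = 1348 - \left(-2025 + 0\right) = 1348 - -2025 = 1348 + 2025 = 3373$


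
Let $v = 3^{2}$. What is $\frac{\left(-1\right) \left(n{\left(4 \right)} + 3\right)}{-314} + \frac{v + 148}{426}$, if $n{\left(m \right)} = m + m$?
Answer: $\frac{13496}{33441} \approx 0.40358$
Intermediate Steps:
$n{\left(m \right)} = 2 m$
$v = 9$
$\frac{\left(-1\right) \left(n{\left(4 \right)} + 3\right)}{-314} + \frac{v + 148}{426} = \frac{\left(-1\right) \left(2 \cdot 4 + 3\right)}{-314} + \frac{9 + 148}{426} = - (8 + 3) \left(- \frac{1}{314}\right) + 157 \cdot \frac{1}{426} = \left(-1\right) 11 \left(- \frac{1}{314}\right) + \frac{157}{426} = \left(-11\right) \left(- \frac{1}{314}\right) + \frac{157}{426} = \frac{11}{314} + \frac{157}{426} = \frac{13496}{33441}$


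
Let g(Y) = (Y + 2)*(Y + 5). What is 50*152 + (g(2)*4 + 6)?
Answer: 7718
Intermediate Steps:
g(Y) = (2 + Y)*(5 + Y)
50*152 + (g(2)*4 + 6) = 50*152 + ((10 + 2**2 + 7*2)*4 + 6) = 7600 + ((10 + 4 + 14)*4 + 6) = 7600 + (28*4 + 6) = 7600 + (112 + 6) = 7600 + 118 = 7718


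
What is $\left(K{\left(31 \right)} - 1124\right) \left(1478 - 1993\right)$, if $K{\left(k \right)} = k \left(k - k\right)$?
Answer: $578860$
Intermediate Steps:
$K{\left(k \right)} = 0$ ($K{\left(k \right)} = k 0 = 0$)
$\left(K{\left(31 \right)} - 1124\right) \left(1478 - 1993\right) = \left(0 - 1124\right) \left(1478 - 1993\right) = \left(-1124\right) \left(-515\right) = 578860$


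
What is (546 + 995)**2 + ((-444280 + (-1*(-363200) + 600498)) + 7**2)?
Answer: 2894148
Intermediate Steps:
(546 + 995)**2 + ((-444280 + (-1*(-363200) + 600498)) + 7**2) = 1541**2 + ((-444280 + (363200 + 600498)) + 49) = 2374681 + ((-444280 + 963698) + 49) = 2374681 + (519418 + 49) = 2374681 + 519467 = 2894148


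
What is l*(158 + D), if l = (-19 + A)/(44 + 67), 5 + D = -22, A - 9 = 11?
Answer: 131/111 ≈ 1.1802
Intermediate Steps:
A = 20 (A = 9 + 11 = 20)
D = -27 (D = -5 - 22 = -27)
l = 1/111 (l = (-19 + 20)/(44 + 67) = 1/111 ≈ 0.0090090)
l*(158 + D) = (158 - 27)/111 = (1/111)*131 = 131/111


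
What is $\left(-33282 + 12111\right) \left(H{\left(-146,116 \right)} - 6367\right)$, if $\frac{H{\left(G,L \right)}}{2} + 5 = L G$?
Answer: $852111579$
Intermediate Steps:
$H{\left(G,L \right)} = -10 + 2 G L$ ($H{\left(G,L \right)} = -10 + 2 L G = -10 + 2 G L$)
$\left(-33282 + 12111\right) \left(H{\left(-146,116 \right)} - 6367\right) = \left(-33282 + 12111\right) \left(\left(-10 + 2 \left(-146\right) 116\right) - 6367\right) = - 21171 \left(\left(-10 - 33872\right) - 6367\right) = - 21171 \left(-33882 - 6367\right) = \left(-21171\right) \left(-40249\right) = 852111579$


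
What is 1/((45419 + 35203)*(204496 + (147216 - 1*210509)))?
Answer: 1/11384068266 ≈ 8.7842e-11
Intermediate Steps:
1/((45419 + 35203)*(204496 + (147216 - 1*210509))) = 1/(80622*(204496 + (147216 - 210509))) = 1/(80622*(204496 - 63293)) = 1/(80622*141203) = 1/11384068266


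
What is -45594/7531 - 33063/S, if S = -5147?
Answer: 842655/2280121 ≈ 0.36957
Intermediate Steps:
-45594/7531 - 33063/S = -45594/7531 - 33063/(-5147) = -45594*1/7531 - 33063*(-1/5147) = -2682/443 + 33063/5147 = 842655/2280121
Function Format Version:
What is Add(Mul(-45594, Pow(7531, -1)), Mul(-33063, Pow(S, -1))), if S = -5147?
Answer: Rational(842655, 2280121) ≈ 0.36957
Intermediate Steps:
Add(Mul(-45594, Pow(7531, -1)), Mul(-33063, Pow(S, -1))) = Add(Mul(-45594, Pow(7531, -1)), Mul(-33063, Pow(-5147, -1))) = Add(Mul(-45594, Rational(1, 7531)), Mul(-33063, Rational(-1, 5147))) = Add(Rational(-2682, 443), Rational(33063, 5147)) = Rational(842655, 2280121)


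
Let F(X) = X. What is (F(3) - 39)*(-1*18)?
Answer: 648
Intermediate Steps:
(F(3) - 39)*(-1*18) = (3 - 39)*(-1*18) = -36*(-18) = 648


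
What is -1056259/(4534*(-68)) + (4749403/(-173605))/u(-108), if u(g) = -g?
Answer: 4584965295331/1445161628520 ≈ 3.1726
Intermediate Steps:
-1056259/(4534*(-68)) + (4749403/(-173605))/u(-108) = -1056259/(4534*(-68)) + (4749403/(-173605))/((-1*(-108))) = -1056259/(-308312) + (4749403*(-1/173605))/108 = -1056259*(-1/308312) - 4749403/173605*1/108 = 1056259/308312 - 4749403/18749340 = 4584965295331/1445161628520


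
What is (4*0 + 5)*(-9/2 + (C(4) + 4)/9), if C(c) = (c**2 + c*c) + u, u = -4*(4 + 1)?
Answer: -245/18 ≈ -13.611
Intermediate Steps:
u = -20 (u = -4*5 = -20)
C(c) = -20 + 2*c**2 (C(c) = (c**2 + c*c) - 20 = (c**2 + c**2) - 20 = 2*c**2 - 20 = -20 + 2*c**2)
(4*0 + 5)*(-9/2 + (C(4) + 4)/9) = (4*0 + 5)*(-9/2 + ((-20 + 2*4**2) + 4)/9) = (0 + 5)*(-9*1/2 + ((-20 + 2*16) + 4)*(1/9)) = 5*(-9/2 + ((-20 + 32) + 4)*(1/9)) = 5*(-9/2 + (12 + 4)*(1/9)) = 5*(-9/2 + 16*(1/9)) = 5*(-9/2 + 16/9) = 5*(-49/18) = -245/18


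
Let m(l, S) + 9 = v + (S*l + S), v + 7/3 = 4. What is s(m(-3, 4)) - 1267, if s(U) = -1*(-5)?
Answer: -1262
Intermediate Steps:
v = 5/3 (v = -7/3 + 4 = 5/3 ≈ 1.6667)
m(l, S) = -22/3 + S + S*l (m(l, S) = -9 + (5/3 + (S*l + S)) = -9 + (5/3 + (S + S*l)) = -9 + (5/3 + S + S*l) = -22/3 + S + S*l)
s(U) = 5
s(m(-3, 4)) - 1267 = 5 - 1267 = -1262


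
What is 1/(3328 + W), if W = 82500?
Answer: 1/85828 ≈ 1.1651e-5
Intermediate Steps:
1/(3328 + W) = 1/(3328 + 82500) = 1/85828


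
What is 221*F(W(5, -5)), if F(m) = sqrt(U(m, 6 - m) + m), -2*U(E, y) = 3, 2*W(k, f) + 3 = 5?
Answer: 221*I*sqrt(2)/2 ≈ 156.27*I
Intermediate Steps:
W(k, f) = 1 (W(k, f) = -3/2 + (1/2)*5 = -3/2 + 5/2 = 1)
U(E, y) = -3/2 (U(E, y) = -1/2*3 = -3/2)
F(m) = sqrt(-3/2 + m)
221*F(W(5, -5)) = 221*(sqrt(-6 + 4*1)/2) = 221*(sqrt(-6 + 4)/2) = 221*(sqrt(-2)/2) = 221*((I*sqrt(2))/2) = 221*(I*sqrt(2)/2) = 221*I*sqrt(2)/2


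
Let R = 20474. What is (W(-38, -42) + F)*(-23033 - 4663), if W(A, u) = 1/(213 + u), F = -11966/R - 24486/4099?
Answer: 434043411194912/2391803391 ≈ 1.8147e+5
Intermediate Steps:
F = -275187499/41961463 (F = -11966/20474 - 24486/4099 = -11966*1/20474 - 24486*1/4099 = -5983/10237 - 24486/4099 = -275187499/41961463 ≈ -6.5581)
(W(-38, -42) + F)*(-23033 - 4663) = (1/(213 - 42) - 275187499/41961463)*(-23033 - 4663) = (1/171 - 275187499/41961463)*(-27696) = -47015100866/7175410173*(-27696) = 434043411194912/2391803391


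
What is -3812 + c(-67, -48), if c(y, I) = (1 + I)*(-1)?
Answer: -3765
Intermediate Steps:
c(y, I) = -1 - I
-3812 + c(-67, -48) = -3812 + (-1 - 1*(-48)) = -3812 + (-1 + 48) = -3812 + 47 = -3765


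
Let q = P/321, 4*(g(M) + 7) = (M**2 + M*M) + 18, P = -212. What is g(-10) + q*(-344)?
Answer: 176351/642 ≈ 274.69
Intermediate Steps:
g(M) = -5/2 + M**2/2 (g(M) = -7 + ((M**2 + M*M) + 18)/4 = -7 + ((M**2 + M**2) + 18)/4 = -7 + (2*M**2 + 18)/4 = -7 + (18 + 2*M**2)/4 = -7 + (9/2 + M**2/2) = -5/2 + M**2/2)
q = -212/321 ≈ -0.66044
g(-10) + q*(-344) = (-5/2 + (1/2)*(-10)**2) - 212/321*(-344) = (-5/2 + (1/2)*100) + 72928/321 = (-5/2 + 50) + 72928/321 = 95/2 + 72928/321 = 176351/642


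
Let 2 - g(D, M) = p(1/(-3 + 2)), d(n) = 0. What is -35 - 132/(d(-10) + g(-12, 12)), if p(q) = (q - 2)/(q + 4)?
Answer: -79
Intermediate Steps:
p(q) = (-2 + q)/(4 + q)
g(D, M) = 3 (g(D, M) = 2 - (-2 + 1/(-3 + 2))/(4 + 1/(-3 + 2)) = 2 - (-2 + 1/(-1))/(4 + 1/(-1)) = 2 - (-2 - 1)/(4 - 1) = 2 - (-3)/3 = 2 - 1*(-1) = 2 + 1 = 3)
-35 - 132/(d(-10) + g(-12, 12)) = -35 - 132/(0 + 3) = -35 - 132/3 = -35 - 132*⅓ = -35 - 44 = -79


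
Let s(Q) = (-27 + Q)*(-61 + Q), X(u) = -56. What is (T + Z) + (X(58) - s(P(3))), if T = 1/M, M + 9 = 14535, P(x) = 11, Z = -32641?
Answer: -486577421/14526 ≈ -33497.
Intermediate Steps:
M = 14526 (M = -9 + 14535 = 14526)
T = 1/14526 ≈ 6.8842e-5
s(Q) = (-61 + Q)*(-27 + Q)
(T + Z) + (X(58) - s(P(3))) = (1/14526 - 32641) + (-56 - (1647 + 11**2 - 88*11)) = -474143165/14526 + (-56 - (1647 + 121 - 968)) = -474143165/14526 + (-56 - 1*800) = -474143165/14526 + (-56 - 800) = -474143165/14526 - 856 = -486577421/14526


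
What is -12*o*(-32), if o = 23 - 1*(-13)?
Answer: 13824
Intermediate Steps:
o = 36 (o = 23 + 13 = 36)
-12*o*(-32) = -12*36*(-32) = -432*(-32) = 13824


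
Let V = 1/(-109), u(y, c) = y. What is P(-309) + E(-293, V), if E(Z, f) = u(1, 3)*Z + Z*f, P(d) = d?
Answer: -65325/109 ≈ -599.31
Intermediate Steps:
V = -1/109 ≈ -0.0091743
E(Z, f) = Z + Z*f (E(Z, f) = 1*Z + Z*f = Z + Z*f)
P(-309) + E(-293, V) = -309 - 293*(1 - 1/109) = -309 - 293*108/109 = -309 - 31644/109 = -65325/109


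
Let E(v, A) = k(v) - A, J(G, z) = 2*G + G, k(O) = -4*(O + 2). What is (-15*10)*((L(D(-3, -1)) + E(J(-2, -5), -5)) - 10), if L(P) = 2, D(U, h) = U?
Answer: -1950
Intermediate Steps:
k(O) = -8 - 4*O (k(O) = -4*(2 + O) = -8 - 4*O)
J(G, z) = 3*G
E(v, A) = -8 - A - 4*v (E(v, A) = (-8 - 4*v) - A = -8 - A - 4*v)
(-15*10)*((L(D(-3, -1)) + E(J(-2, -5), -5)) - 10) = (-15*10)*((2 + (-8 - 1*(-5) - 12*(-2))) - 10) = -150*((2 + (-8 + 5 - 4*(-6))) - 10) = -150*((2 + (-8 + 5 + 24)) - 10) = -150*((2 + 21) - 10) = -150*(23 - 10) = -150*13 = -1950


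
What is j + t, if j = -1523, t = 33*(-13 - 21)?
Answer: -2645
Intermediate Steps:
t = -1122 (t = 33*(-34) = -1122)
j + t = -1523 - 1122 = -2645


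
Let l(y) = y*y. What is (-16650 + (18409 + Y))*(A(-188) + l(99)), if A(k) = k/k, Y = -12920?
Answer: -109400122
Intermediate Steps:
A(k) = 1
l(y) = y²
(-16650 + (18409 + Y))*(A(-188) + l(99)) = (-16650 + (18409 - 12920))*(1 + 99²) = (-16650 + 5489)*(1 + 9801) = -11161*9802 = -109400122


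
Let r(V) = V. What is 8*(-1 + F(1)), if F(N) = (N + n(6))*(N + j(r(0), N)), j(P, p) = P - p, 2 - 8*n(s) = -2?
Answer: -8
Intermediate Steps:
n(s) = ½ (n(s) = ¼ - ⅛*(-2) = ¼ + ¼ = ½)
F(N) = 0 (F(N) = (N + ½)*(N + (0 - N)) = (½ + N)*(N - N) = (½ + N)*0 = 0)
8*(-1 + F(1)) = 8*(-1 + 0) = 8*(-1) = -8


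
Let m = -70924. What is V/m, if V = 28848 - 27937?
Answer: -911/70924 ≈ -0.012845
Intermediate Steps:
V = 911
V/m = 911/(-70924) = 911*(-1/70924) = -911/70924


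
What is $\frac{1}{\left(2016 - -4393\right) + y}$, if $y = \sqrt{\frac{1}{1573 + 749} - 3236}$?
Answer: $\frac{14881698}{95384316473} - \frac{3 i \sqrt{1938609678}}{95384316473} \approx 0.00015602 - 1.3848 \cdot 10^{-6} i$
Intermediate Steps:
$y = \frac{i \sqrt{1938609678}}{774}$ ($y = \sqrt{\frac{1}{2322} - 3236} = \sqrt{- \frac{7513991}{2322}} = \frac{i \sqrt{1938609678}}{774} \approx 56.886 i$)
$\frac{1}{\left(2016 - -4393\right) + y} = \frac{1}{\left(2016 - -4393\right) + \frac{i \sqrt{1938609678}}{774}} = \frac{1}{\left(2016 + 4393\right) + \frac{i \sqrt{1938609678}}{774}} = \frac{1}{6409 + \frac{i \sqrt{1938609678}}{774}}$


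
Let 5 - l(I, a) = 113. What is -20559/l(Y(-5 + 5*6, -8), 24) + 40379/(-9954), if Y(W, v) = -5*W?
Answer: 1236317/6636 ≈ 186.30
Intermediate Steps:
l(I, a) = -108 (l(I, a) = 5 - 1*113 = 5 - 113 = -108)
-20559/l(Y(-5 + 5*6, -8), 24) + 40379/(-9954) = -20559/(-108) + 40379/(-9954) = -20559*(-1/108) + 40379*(-1/9954) = 6853/36 - 40379/9954 = 1236317/6636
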